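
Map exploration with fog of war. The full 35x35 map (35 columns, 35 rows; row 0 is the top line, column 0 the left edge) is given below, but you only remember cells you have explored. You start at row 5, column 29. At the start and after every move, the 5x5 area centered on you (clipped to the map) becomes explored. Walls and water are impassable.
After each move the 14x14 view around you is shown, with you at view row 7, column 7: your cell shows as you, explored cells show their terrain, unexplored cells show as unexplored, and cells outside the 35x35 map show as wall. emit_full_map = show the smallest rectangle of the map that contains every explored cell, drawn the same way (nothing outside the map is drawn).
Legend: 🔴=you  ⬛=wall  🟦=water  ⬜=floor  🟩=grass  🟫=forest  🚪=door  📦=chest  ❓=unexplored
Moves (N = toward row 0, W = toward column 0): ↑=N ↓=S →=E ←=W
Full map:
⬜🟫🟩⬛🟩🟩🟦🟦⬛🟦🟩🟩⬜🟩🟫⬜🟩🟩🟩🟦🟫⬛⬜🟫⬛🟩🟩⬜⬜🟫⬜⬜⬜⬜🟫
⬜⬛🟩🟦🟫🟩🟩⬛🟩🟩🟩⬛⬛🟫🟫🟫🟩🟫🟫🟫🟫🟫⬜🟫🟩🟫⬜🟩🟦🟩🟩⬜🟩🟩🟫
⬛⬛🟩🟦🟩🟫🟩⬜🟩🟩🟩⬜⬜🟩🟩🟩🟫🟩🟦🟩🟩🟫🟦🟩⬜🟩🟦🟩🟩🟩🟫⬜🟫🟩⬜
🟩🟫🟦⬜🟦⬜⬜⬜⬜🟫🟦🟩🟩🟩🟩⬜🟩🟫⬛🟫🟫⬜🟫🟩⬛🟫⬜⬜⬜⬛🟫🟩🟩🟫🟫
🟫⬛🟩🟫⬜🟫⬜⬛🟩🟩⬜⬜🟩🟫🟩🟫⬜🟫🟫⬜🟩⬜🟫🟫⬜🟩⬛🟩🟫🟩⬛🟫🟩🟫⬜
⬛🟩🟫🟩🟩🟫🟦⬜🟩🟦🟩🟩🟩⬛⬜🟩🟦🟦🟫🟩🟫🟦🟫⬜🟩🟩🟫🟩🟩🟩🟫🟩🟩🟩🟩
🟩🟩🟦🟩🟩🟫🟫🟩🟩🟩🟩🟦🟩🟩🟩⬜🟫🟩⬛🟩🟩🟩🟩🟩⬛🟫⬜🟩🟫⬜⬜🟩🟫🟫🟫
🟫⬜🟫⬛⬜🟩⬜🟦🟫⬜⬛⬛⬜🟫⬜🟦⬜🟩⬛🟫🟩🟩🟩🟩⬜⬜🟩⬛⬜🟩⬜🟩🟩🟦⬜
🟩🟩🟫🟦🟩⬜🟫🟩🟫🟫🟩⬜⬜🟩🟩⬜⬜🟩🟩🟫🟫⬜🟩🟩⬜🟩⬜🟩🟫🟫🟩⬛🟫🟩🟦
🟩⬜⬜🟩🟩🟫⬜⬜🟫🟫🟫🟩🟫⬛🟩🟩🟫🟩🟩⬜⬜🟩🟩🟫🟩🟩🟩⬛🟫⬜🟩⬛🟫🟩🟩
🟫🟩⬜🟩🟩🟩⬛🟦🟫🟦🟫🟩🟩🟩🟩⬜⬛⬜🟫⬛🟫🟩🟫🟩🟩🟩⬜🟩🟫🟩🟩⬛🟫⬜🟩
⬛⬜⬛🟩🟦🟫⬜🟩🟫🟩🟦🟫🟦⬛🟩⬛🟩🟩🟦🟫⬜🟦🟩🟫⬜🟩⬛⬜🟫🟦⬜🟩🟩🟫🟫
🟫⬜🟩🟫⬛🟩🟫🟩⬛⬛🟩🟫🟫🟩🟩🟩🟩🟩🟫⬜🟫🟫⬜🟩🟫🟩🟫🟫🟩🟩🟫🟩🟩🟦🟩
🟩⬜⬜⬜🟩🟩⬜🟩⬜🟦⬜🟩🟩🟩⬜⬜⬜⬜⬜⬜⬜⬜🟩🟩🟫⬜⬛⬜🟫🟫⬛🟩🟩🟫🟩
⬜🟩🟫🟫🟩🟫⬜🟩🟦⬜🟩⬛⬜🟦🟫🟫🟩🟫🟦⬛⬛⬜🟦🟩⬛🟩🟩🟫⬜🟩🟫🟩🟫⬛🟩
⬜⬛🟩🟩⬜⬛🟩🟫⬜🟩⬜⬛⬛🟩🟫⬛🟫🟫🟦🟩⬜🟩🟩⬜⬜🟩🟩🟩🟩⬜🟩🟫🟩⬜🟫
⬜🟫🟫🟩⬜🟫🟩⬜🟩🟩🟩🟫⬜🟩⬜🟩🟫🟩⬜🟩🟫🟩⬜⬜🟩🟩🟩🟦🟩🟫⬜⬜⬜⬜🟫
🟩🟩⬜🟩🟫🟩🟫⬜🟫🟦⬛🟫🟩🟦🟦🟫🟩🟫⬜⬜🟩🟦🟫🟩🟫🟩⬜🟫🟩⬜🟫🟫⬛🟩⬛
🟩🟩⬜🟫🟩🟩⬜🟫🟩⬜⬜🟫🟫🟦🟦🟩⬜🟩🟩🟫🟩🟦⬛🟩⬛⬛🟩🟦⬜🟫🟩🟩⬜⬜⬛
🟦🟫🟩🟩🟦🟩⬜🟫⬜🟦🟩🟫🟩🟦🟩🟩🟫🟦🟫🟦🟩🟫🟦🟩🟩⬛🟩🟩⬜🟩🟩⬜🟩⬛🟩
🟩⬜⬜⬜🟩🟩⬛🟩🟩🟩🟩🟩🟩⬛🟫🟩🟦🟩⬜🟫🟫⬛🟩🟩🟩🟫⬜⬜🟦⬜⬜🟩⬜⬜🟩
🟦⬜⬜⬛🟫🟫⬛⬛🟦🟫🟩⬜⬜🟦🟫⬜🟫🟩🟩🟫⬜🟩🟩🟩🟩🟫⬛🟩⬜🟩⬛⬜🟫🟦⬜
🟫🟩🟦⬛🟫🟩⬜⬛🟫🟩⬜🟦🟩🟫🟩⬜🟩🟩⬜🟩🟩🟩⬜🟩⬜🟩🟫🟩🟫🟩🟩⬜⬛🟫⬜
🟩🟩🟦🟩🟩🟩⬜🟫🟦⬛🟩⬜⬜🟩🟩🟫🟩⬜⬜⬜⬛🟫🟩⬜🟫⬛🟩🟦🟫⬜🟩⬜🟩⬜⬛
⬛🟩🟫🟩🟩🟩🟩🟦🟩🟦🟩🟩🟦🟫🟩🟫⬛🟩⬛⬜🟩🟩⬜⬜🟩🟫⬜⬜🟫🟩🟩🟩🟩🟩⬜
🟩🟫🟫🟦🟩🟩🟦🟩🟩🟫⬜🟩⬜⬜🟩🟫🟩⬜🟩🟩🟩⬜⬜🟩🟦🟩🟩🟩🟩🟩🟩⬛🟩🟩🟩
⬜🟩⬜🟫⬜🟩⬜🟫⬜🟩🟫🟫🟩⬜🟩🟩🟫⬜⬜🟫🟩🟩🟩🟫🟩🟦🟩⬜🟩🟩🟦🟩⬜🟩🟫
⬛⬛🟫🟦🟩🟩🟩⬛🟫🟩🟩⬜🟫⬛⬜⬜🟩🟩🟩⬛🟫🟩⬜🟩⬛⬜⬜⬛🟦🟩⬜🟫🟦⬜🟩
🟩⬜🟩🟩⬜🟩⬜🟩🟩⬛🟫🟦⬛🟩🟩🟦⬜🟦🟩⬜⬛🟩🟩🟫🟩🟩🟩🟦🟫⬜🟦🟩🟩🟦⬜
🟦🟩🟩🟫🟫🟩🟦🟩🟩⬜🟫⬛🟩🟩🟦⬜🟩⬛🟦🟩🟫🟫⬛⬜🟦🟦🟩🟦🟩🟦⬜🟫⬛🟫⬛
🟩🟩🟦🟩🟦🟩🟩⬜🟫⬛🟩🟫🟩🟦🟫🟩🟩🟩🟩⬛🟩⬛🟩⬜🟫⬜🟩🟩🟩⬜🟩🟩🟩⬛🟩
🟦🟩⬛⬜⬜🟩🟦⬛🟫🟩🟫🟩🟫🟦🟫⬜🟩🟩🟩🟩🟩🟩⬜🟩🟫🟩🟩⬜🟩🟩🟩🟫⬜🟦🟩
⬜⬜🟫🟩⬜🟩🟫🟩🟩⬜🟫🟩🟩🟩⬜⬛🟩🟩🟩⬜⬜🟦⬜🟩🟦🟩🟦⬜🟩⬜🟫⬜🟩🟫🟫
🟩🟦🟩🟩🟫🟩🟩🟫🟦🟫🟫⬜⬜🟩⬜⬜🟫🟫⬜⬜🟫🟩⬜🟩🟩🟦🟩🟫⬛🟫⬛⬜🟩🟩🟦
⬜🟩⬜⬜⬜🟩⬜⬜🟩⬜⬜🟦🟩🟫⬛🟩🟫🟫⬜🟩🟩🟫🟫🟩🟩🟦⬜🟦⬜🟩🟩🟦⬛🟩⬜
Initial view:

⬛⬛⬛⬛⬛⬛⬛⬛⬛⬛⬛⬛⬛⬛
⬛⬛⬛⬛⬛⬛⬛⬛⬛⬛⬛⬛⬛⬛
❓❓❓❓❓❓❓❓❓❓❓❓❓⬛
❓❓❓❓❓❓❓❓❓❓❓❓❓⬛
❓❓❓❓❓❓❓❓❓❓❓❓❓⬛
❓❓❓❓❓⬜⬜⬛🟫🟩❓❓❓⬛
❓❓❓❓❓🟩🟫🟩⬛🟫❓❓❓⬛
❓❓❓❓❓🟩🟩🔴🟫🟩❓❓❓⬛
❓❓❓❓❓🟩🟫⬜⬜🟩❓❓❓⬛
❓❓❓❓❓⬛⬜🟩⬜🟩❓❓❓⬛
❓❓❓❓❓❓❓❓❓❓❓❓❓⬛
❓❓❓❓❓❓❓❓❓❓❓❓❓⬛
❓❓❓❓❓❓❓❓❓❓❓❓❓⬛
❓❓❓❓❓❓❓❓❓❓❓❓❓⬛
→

⬛⬛⬛⬛⬛⬛⬛⬛⬛⬛⬛⬛⬛⬛
⬛⬛⬛⬛⬛⬛⬛⬛⬛⬛⬛⬛⬛⬛
❓❓❓❓❓❓❓❓❓❓❓❓⬛⬛
❓❓❓❓❓❓❓❓❓❓❓❓⬛⬛
❓❓❓❓❓❓❓❓❓❓❓❓⬛⬛
❓❓❓❓⬜⬜⬛🟫🟩🟩❓❓⬛⬛
❓❓❓❓🟩🟫🟩⬛🟫🟩❓❓⬛⬛
❓❓❓❓🟩🟩🟩🔴🟩🟩❓❓⬛⬛
❓❓❓❓🟩🟫⬜⬜🟩🟫❓❓⬛⬛
❓❓❓❓⬛⬜🟩⬜🟩🟩❓❓⬛⬛
❓❓❓❓❓❓❓❓❓❓❓❓⬛⬛
❓❓❓❓❓❓❓❓❓❓❓❓⬛⬛
❓❓❓❓❓❓❓❓❓❓❓❓⬛⬛
❓❓❓❓❓❓❓❓❓❓❓❓⬛⬛

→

⬛⬛⬛⬛⬛⬛⬛⬛⬛⬛⬛⬛⬛⬛
⬛⬛⬛⬛⬛⬛⬛⬛⬛⬛⬛⬛⬛⬛
❓❓❓❓❓❓❓❓❓❓❓⬛⬛⬛
❓❓❓❓❓❓❓❓❓❓❓⬛⬛⬛
❓❓❓❓❓❓❓❓❓❓❓⬛⬛⬛
❓❓❓⬜⬜⬛🟫🟩🟩🟫❓⬛⬛⬛
❓❓❓🟩🟫🟩⬛🟫🟩🟫❓⬛⬛⬛
❓❓❓🟩🟩🟩🟫🔴🟩🟩❓⬛⬛⬛
❓❓❓🟩🟫⬜⬜🟩🟫🟫❓⬛⬛⬛
❓❓❓⬛⬜🟩⬜🟩🟩🟦❓⬛⬛⬛
❓❓❓❓❓❓❓❓❓❓❓⬛⬛⬛
❓❓❓❓❓❓❓❓❓❓❓⬛⬛⬛
❓❓❓❓❓❓❓❓❓❓❓⬛⬛⬛
❓❓❓❓❓❓❓❓❓❓❓⬛⬛⬛

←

⬛⬛⬛⬛⬛⬛⬛⬛⬛⬛⬛⬛⬛⬛
⬛⬛⬛⬛⬛⬛⬛⬛⬛⬛⬛⬛⬛⬛
❓❓❓❓❓❓❓❓❓❓❓❓⬛⬛
❓❓❓❓❓❓❓❓❓❓❓❓⬛⬛
❓❓❓❓❓❓❓❓❓❓❓❓⬛⬛
❓❓❓❓⬜⬜⬛🟫🟩🟩🟫❓⬛⬛
❓❓❓❓🟩🟫🟩⬛🟫🟩🟫❓⬛⬛
❓❓❓❓🟩🟩🟩🔴🟩🟩🟩❓⬛⬛
❓❓❓❓🟩🟫⬜⬜🟩🟫🟫❓⬛⬛
❓❓❓❓⬛⬜🟩⬜🟩🟩🟦❓⬛⬛
❓❓❓❓❓❓❓❓❓❓❓❓⬛⬛
❓❓❓❓❓❓❓❓❓❓❓❓⬛⬛
❓❓❓❓❓❓❓❓❓❓❓❓⬛⬛
❓❓❓❓❓❓❓❓❓❓❓❓⬛⬛

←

⬛⬛⬛⬛⬛⬛⬛⬛⬛⬛⬛⬛⬛⬛
⬛⬛⬛⬛⬛⬛⬛⬛⬛⬛⬛⬛⬛⬛
❓❓❓❓❓❓❓❓❓❓❓❓❓⬛
❓❓❓❓❓❓❓❓❓❓❓❓❓⬛
❓❓❓❓❓❓❓❓❓❓❓❓❓⬛
❓❓❓❓❓⬜⬜⬛🟫🟩🟩🟫❓⬛
❓❓❓❓❓🟩🟫🟩⬛🟫🟩🟫❓⬛
❓❓❓❓❓🟩🟩🔴🟫🟩🟩🟩❓⬛
❓❓❓❓❓🟩🟫⬜⬜🟩🟫🟫❓⬛
❓❓❓❓❓⬛⬜🟩⬜🟩🟩🟦❓⬛
❓❓❓❓❓❓❓❓❓❓❓❓❓⬛
❓❓❓❓❓❓❓❓❓❓❓❓❓⬛
❓❓❓❓❓❓❓❓❓❓❓❓❓⬛
❓❓❓❓❓❓❓❓❓❓❓❓❓⬛

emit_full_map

⬜⬜⬛🟫🟩🟩🟫
🟩🟫🟩⬛🟫🟩🟫
🟩🟩🔴🟫🟩🟩🟩
🟩🟫⬜⬜🟩🟫🟫
⬛⬜🟩⬜🟩🟩🟦

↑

⬛⬛⬛⬛⬛⬛⬛⬛⬛⬛⬛⬛⬛⬛
⬛⬛⬛⬛⬛⬛⬛⬛⬛⬛⬛⬛⬛⬛
⬛⬛⬛⬛⬛⬛⬛⬛⬛⬛⬛⬛⬛⬛
❓❓❓❓❓❓❓❓❓❓❓❓❓⬛
❓❓❓❓❓❓❓❓❓❓❓❓❓⬛
❓❓❓❓❓🟩🟩🟩🟫⬜❓❓❓⬛
❓❓❓❓❓⬜⬜⬛🟫🟩🟩🟫❓⬛
❓❓❓❓❓🟩🟫🔴⬛🟫🟩🟫❓⬛
❓❓❓❓❓🟩🟩🟩🟫🟩🟩🟩❓⬛
❓❓❓❓❓🟩🟫⬜⬜🟩🟫🟫❓⬛
❓❓❓❓❓⬛⬜🟩⬜🟩🟩🟦❓⬛
❓❓❓❓❓❓❓❓❓❓❓❓❓⬛
❓❓❓❓❓❓❓❓❓❓❓❓❓⬛
❓❓❓❓❓❓❓❓❓❓❓❓❓⬛

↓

⬛⬛⬛⬛⬛⬛⬛⬛⬛⬛⬛⬛⬛⬛
⬛⬛⬛⬛⬛⬛⬛⬛⬛⬛⬛⬛⬛⬛
❓❓❓❓❓❓❓❓❓❓❓❓❓⬛
❓❓❓❓❓❓❓❓❓❓❓❓❓⬛
❓❓❓❓❓🟩🟩🟩🟫⬜❓❓❓⬛
❓❓❓❓❓⬜⬜⬛🟫🟩🟩🟫❓⬛
❓❓❓❓❓🟩🟫🟩⬛🟫🟩🟫❓⬛
❓❓❓❓❓🟩🟩🔴🟫🟩🟩🟩❓⬛
❓❓❓❓❓🟩🟫⬜⬜🟩🟫🟫❓⬛
❓❓❓❓❓⬛⬜🟩⬜🟩🟩🟦❓⬛
❓❓❓❓❓❓❓❓❓❓❓❓❓⬛
❓❓❓❓❓❓❓❓❓❓❓❓❓⬛
❓❓❓❓❓❓❓❓❓❓❓❓❓⬛
❓❓❓❓❓❓❓❓❓❓❓❓❓⬛

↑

⬛⬛⬛⬛⬛⬛⬛⬛⬛⬛⬛⬛⬛⬛
⬛⬛⬛⬛⬛⬛⬛⬛⬛⬛⬛⬛⬛⬛
⬛⬛⬛⬛⬛⬛⬛⬛⬛⬛⬛⬛⬛⬛
❓❓❓❓❓❓❓❓❓❓❓❓❓⬛
❓❓❓❓❓❓❓❓❓❓❓❓❓⬛
❓❓❓❓❓🟩🟩🟩🟫⬜❓❓❓⬛
❓❓❓❓❓⬜⬜⬛🟫🟩🟩🟫❓⬛
❓❓❓❓❓🟩🟫🔴⬛🟫🟩🟫❓⬛
❓❓❓❓❓🟩🟩🟩🟫🟩🟩🟩❓⬛
❓❓❓❓❓🟩🟫⬜⬜🟩🟫🟫❓⬛
❓❓❓❓❓⬛⬜🟩⬜🟩🟩🟦❓⬛
❓❓❓❓❓❓❓❓❓❓❓❓❓⬛
❓❓❓❓❓❓❓❓❓❓❓❓❓⬛
❓❓❓❓❓❓❓❓❓❓❓❓❓⬛

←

⬛⬛⬛⬛⬛⬛⬛⬛⬛⬛⬛⬛⬛⬛
⬛⬛⬛⬛⬛⬛⬛⬛⬛⬛⬛⬛⬛⬛
⬛⬛⬛⬛⬛⬛⬛⬛⬛⬛⬛⬛⬛⬛
❓❓❓❓❓❓❓❓❓❓❓❓❓❓
❓❓❓❓❓❓❓❓❓❓❓❓❓❓
❓❓❓❓❓🟦🟩🟩🟩🟫⬜❓❓❓
❓❓❓❓❓⬜⬜⬜⬛🟫🟩🟩🟫❓
❓❓❓❓❓⬛🟩🔴🟩⬛🟫🟩🟫❓
❓❓❓❓❓🟫🟩🟩🟩🟫🟩🟩🟩❓
❓❓❓❓❓⬜🟩🟫⬜⬜🟩🟫🟫❓
❓❓❓❓❓❓⬛⬜🟩⬜🟩🟩🟦❓
❓❓❓❓❓❓❓❓❓❓❓❓❓❓
❓❓❓❓❓❓❓❓❓❓❓❓❓❓
❓❓❓❓❓❓❓❓❓❓❓❓❓❓

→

⬛⬛⬛⬛⬛⬛⬛⬛⬛⬛⬛⬛⬛⬛
⬛⬛⬛⬛⬛⬛⬛⬛⬛⬛⬛⬛⬛⬛
⬛⬛⬛⬛⬛⬛⬛⬛⬛⬛⬛⬛⬛⬛
❓❓❓❓❓❓❓❓❓❓❓❓❓⬛
❓❓❓❓❓❓❓❓❓❓❓❓❓⬛
❓❓❓❓🟦🟩🟩🟩🟫⬜❓❓❓⬛
❓❓❓❓⬜⬜⬜⬛🟫🟩🟩🟫❓⬛
❓❓❓❓⬛🟩🟫🔴⬛🟫🟩🟫❓⬛
❓❓❓❓🟫🟩🟩🟩🟫🟩🟩🟩❓⬛
❓❓❓❓⬜🟩🟫⬜⬜🟩🟫🟫❓⬛
❓❓❓❓❓⬛⬜🟩⬜🟩🟩🟦❓⬛
❓❓❓❓❓❓❓❓❓❓❓❓❓⬛
❓❓❓❓❓❓❓❓❓❓❓❓❓⬛
❓❓❓❓❓❓❓❓❓❓❓❓❓⬛

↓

⬛⬛⬛⬛⬛⬛⬛⬛⬛⬛⬛⬛⬛⬛
⬛⬛⬛⬛⬛⬛⬛⬛⬛⬛⬛⬛⬛⬛
❓❓❓❓❓❓❓❓❓❓❓❓❓⬛
❓❓❓❓❓❓❓❓❓❓❓❓❓⬛
❓❓❓❓🟦🟩🟩🟩🟫⬜❓❓❓⬛
❓❓❓❓⬜⬜⬜⬛🟫🟩🟩🟫❓⬛
❓❓❓❓⬛🟩🟫🟩⬛🟫🟩🟫❓⬛
❓❓❓❓🟫🟩🟩🔴🟫🟩🟩🟩❓⬛
❓❓❓❓⬜🟩🟫⬜⬜🟩🟫🟫❓⬛
❓❓❓❓❓⬛⬜🟩⬜🟩🟩🟦❓⬛
❓❓❓❓❓❓❓❓❓❓❓❓❓⬛
❓❓❓❓❓❓❓❓❓❓❓❓❓⬛
❓❓❓❓❓❓❓❓❓❓❓❓❓⬛
❓❓❓❓❓❓❓❓❓❓❓❓❓⬛

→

⬛⬛⬛⬛⬛⬛⬛⬛⬛⬛⬛⬛⬛⬛
⬛⬛⬛⬛⬛⬛⬛⬛⬛⬛⬛⬛⬛⬛
❓❓❓❓❓❓❓❓❓❓❓❓⬛⬛
❓❓❓❓❓❓❓❓❓❓❓❓⬛⬛
❓❓❓🟦🟩🟩🟩🟫⬜❓❓❓⬛⬛
❓❓❓⬜⬜⬜⬛🟫🟩🟩🟫❓⬛⬛
❓❓❓⬛🟩🟫🟩⬛🟫🟩🟫❓⬛⬛
❓❓❓🟫🟩🟩🟩🔴🟩🟩🟩❓⬛⬛
❓❓❓⬜🟩🟫⬜⬜🟩🟫🟫❓⬛⬛
❓❓❓❓⬛⬜🟩⬜🟩🟩🟦❓⬛⬛
❓❓❓❓❓❓❓❓❓❓❓❓⬛⬛
❓❓❓❓❓❓❓❓❓❓❓❓⬛⬛
❓❓❓❓❓❓❓❓❓❓❓❓⬛⬛
❓❓❓❓❓❓❓❓❓❓❓❓⬛⬛

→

⬛⬛⬛⬛⬛⬛⬛⬛⬛⬛⬛⬛⬛⬛
⬛⬛⬛⬛⬛⬛⬛⬛⬛⬛⬛⬛⬛⬛
❓❓❓❓❓❓❓❓❓❓❓⬛⬛⬛
❓❓❓❓❓❓❓❓❓❓❓⬛⬛⬛
❓❓🟦🟩🟩🟩🟫⬜❓❓❓⬛⬛⬛
❓❓⬜⬜⬜⬛🟫🟩🟩🟫❓⬛⬛⬛
❓❓⬛🟩🟫🟩⬛🟫🟩🟫❓⬛⬛⬛
❓❓🟫🟩🟩🟩🟫🔴🟩🟩❓⬛⬛⬛
❓❓⬜🟩🟫⬜⬜🟩🟫🟫❓⬛⬛⬛
❓❓❓⬛⬜🟩⬜🟩🟩🟦❓⬛⬛⬛
❓❓❓❓❓❓❓❓❓❓❓⬛⬛⬛
❓❓❓❓❓❓❓❓❓❓❓⬛⬛⬛
❓❓❓❓❓❓❓❓❓❓❓⬛⬛⬛
❓❓❓❓❓❓❓❓❓❓❓⬛⬛⬛

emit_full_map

🟦🟩🟩🟩🟫⬜❓❓
⬜⬜⬜⬛🟫🟩🟩🟫
⬛🟩🟫🟩⬛🟫🟩🟫
🟫🟩🟩🟩🟫🔴🟩🟩
⬜🟩🟫⬜⬜🟩🟫🟫
❓⬛⬜🟩⬜🟩🟩🟦

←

⬛⬛⬛⬛⬛⬛⬛⬛⬛⬛⬛⬛⬛⬛
⬛⬛⬛⬛⬛⬛⬛⬛⬛⬛⬛⬛⬛⬛
❓❓❓❓❓❓❓❓❓❓❓❓⬛⬛
❓❓❓❓❓❓❓❓❓❓❓❓⬛⬛
❓❓❓🟦🟩🟩🟩🟫⬜❓❓❓⬛⬛
❓❓❓⬜⬜⬜⬛🟫🟩🟩🟫❓⬛⬛
❓❓❓⬛🟩🟫🟩⬛🟫🟩🟫❓⬛⬛
❓❓❓🟫🟩🟩🟩🔴🟩🟩🟩❓⬛⬛
❓❓❓⬜🟩🟫⬜⬜🟩🟫🟫❓⬛⬛
❓❓❓❓⬛⬜🟩⬜🟩🟩🟦❓⬛⬛
❓❓❓❓❓❓❓❓❓❓❓❓⬛⬛
❓❓❓❓❓❓❓❓❓❓❓❓⬛⬛
❓❓❓❓❓❓❓❓❓❓❓❓⬛⬛
❓❓❓❓❓❓❓❓❓❓❓❓⬛⬛

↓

⬛⬛⬛⬛⬛⬛⬛⬛⬛⬛⬛⬛⬛⬛
❓❓❓❓❓❓❓❓❓❓❓❓⬛⬛
❓❓❓❓❓❓❓❓❓❓❓❓⬛⬛
❓❓❓🟦🟩🟩🟩🟫⬜❓❓❓⬛⬛
❓❓❓⬜⬜⬜⬛🟫🟩🟩🟫❓⬛⬛
❓❓❓⬛🟩🟫🟩⬛🟫🟩🟫❓⬛⬛
❓❓❓🟫🟩🟩🟩🟫🟩🟩🟩❓⬛⬛
❓❓❓⬜🟩🟫⬜🔴🟩🟫🟫❓⬛⬛
❓❓❓❓⬛⬜🟩⬜🟩🟩🟦❓⬛⬛
❓❓❓❓❓🟫🟫🟩⬛🟫❓❓⬛⬛
❓❓❓❓❓❓❓❓❓❓❓❓⬛⬛
❓❓❓❓❓❓❓❓❓❓❓❓⬛⬛
❓❓❓❓❓❓❓❓❓❓❓❓⬛⬛
❓❓❓❓❓❓❓❓❓❓❓❓⬛⬛

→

⬛⬛⬛⬛⬛⬛⬛⬛⬛⬛⬛⬛⬛⬛
❓❓❓❓❓❓❓❓❓❓❓⬛⬛⬛
❓❓❓❓❓❓❓❓❓❓❓⬛⬛⬛
❓❓🟦🟩🟩🟩🟫⬜❓❓❓⬛⬛⬛
❓❓⬜⬜⬜⬛🟫🟩🟩🟫❓⬛⬛⬛
❓❓⬛🟩🟫🟩⬛🟫🟩🟫❓⬛⬛⬛
❓❓🟫🟩🟩🟩🟫🟩🟩🟩❓⬛⬛⬛
❓❓⬜🟩🟫⬜⬜🔴🟫🟫❓⬛⬛⬛
❓❓❓⬛⬜🟩⬜🟩🟩🟦❓⬛⬛⬛
❓❓❓❓🟫🟫🟩⬛🟫🟩❓⬛⬛⬛
❓❓❓❓❓❓❓❓❓❓❓⬛⬛⬛
❓❓❓❓❓❓❓❓❓❓❓⬛⬛⬛
❓❓❓❓❓❓❓❓❓❓❓⬛⬛⬛
❓❓❓❓❓❓❓❓❓❓❓⬛⬛⬛

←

⬛⬛⬛⬛⬛⬛⬛⬛⬛⬛⬛⬛⬛⬛
❓❓❓❓❓❓❓❓❓❓❓❓⬛⬛
❓❓❓❓❓❓❓❓❓❓❓❓⬛⬛
❓❓❓🟦🟩🟩🟩🟫⬜❓❓❓⬛⬛
❓❓❓⬜⬜⬜⬛🟫🟩🟩🟫❓⬛⬛
❓❓❓⬛🟩🟫🟩⬛🟫🟩🟫❓⬛⬛
❓❓❓🟫🟩🟩🟩🟫🟩🟩🟩❓⬛⬛
❓❓❓⬜🟩🟫⬜🔴🟩🟫🟫❓⬛⬛
❓❓❓❓⬛⬜🟩⬜🟩🟩🟦❓⬛⬛
❓❓❓❓❓🟫🟫🟩⬛🟫🟩❓⬛⬛
❓❓❓❓❓❓❓❓❓❓❓❓⬛⬛
❓❓❓❓❓❓❓❓❓❓❓❓⬛⬛
❓❓❓❓❓❓❓❓❓❓❓❓⬛⬛
❓❓❓❓❓❓❓❓❓❓❓❓⬛⬛

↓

❓❓❓❓❓❓❓❓❓❓❓❓⬛⬛
❓❓❓❓❓❓❓❓❓❓❓❓⬛⬛
❓❓❓🟦🟩🟩🟩🟫⬜❓❓❓⬛⬛
❓❓❓⬜⬜⬜⬛🟫🟩🟩🟫❓⬛⬛
❓❓❓⬛🟩🟫🟩⬛🟫🟩🟫❓⬛⬛
❓❓❓🟫🟩🟩🟩🟫🟩🟩🟩❓⬛⬛
❓❓❓⬜🟩🟫⬜⬜🟩🟫🟫❓⬛⬛
❓❓❓❓⬛⬜🟩🔴🟩🟩🟦❓⬛⬛
❓❓❓❓❓🟫🟫🟩⬛🟫🟩❓⬛⬛
❓❓❓❓❓🟫⬜🟩⬛🟫❓❓⬛⬛
❓❓❓❓❓❓❓❓❓❓❓❓⬛⬛
❓❓❓❓❓❓❓❓❓❓❓❓⬛⬛
❓❓❓❓❓❓❓❓❓❓❓❓⬛⬛
❓❓❓❓❓❓❓❓❓❓❓❓⬛⬛

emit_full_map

🟦🟩🟩🟩🟫⬜❓❓
⬜⬜⬜⬛🟫🟩🟩🟫
⬛🟩🟫🟩⬛🟫🟩🟫
🟫🟩🟩🟩🟫🟩🟩🟩
⬜🟩🟫⬜⬜🟩🟫🟫
❓⬛⬜🟩🔴🟩🟩🟦
❓❓🟫🟫🟩⬛🟫🟩
❓❓🟫⬜🟩⬛🟫❓


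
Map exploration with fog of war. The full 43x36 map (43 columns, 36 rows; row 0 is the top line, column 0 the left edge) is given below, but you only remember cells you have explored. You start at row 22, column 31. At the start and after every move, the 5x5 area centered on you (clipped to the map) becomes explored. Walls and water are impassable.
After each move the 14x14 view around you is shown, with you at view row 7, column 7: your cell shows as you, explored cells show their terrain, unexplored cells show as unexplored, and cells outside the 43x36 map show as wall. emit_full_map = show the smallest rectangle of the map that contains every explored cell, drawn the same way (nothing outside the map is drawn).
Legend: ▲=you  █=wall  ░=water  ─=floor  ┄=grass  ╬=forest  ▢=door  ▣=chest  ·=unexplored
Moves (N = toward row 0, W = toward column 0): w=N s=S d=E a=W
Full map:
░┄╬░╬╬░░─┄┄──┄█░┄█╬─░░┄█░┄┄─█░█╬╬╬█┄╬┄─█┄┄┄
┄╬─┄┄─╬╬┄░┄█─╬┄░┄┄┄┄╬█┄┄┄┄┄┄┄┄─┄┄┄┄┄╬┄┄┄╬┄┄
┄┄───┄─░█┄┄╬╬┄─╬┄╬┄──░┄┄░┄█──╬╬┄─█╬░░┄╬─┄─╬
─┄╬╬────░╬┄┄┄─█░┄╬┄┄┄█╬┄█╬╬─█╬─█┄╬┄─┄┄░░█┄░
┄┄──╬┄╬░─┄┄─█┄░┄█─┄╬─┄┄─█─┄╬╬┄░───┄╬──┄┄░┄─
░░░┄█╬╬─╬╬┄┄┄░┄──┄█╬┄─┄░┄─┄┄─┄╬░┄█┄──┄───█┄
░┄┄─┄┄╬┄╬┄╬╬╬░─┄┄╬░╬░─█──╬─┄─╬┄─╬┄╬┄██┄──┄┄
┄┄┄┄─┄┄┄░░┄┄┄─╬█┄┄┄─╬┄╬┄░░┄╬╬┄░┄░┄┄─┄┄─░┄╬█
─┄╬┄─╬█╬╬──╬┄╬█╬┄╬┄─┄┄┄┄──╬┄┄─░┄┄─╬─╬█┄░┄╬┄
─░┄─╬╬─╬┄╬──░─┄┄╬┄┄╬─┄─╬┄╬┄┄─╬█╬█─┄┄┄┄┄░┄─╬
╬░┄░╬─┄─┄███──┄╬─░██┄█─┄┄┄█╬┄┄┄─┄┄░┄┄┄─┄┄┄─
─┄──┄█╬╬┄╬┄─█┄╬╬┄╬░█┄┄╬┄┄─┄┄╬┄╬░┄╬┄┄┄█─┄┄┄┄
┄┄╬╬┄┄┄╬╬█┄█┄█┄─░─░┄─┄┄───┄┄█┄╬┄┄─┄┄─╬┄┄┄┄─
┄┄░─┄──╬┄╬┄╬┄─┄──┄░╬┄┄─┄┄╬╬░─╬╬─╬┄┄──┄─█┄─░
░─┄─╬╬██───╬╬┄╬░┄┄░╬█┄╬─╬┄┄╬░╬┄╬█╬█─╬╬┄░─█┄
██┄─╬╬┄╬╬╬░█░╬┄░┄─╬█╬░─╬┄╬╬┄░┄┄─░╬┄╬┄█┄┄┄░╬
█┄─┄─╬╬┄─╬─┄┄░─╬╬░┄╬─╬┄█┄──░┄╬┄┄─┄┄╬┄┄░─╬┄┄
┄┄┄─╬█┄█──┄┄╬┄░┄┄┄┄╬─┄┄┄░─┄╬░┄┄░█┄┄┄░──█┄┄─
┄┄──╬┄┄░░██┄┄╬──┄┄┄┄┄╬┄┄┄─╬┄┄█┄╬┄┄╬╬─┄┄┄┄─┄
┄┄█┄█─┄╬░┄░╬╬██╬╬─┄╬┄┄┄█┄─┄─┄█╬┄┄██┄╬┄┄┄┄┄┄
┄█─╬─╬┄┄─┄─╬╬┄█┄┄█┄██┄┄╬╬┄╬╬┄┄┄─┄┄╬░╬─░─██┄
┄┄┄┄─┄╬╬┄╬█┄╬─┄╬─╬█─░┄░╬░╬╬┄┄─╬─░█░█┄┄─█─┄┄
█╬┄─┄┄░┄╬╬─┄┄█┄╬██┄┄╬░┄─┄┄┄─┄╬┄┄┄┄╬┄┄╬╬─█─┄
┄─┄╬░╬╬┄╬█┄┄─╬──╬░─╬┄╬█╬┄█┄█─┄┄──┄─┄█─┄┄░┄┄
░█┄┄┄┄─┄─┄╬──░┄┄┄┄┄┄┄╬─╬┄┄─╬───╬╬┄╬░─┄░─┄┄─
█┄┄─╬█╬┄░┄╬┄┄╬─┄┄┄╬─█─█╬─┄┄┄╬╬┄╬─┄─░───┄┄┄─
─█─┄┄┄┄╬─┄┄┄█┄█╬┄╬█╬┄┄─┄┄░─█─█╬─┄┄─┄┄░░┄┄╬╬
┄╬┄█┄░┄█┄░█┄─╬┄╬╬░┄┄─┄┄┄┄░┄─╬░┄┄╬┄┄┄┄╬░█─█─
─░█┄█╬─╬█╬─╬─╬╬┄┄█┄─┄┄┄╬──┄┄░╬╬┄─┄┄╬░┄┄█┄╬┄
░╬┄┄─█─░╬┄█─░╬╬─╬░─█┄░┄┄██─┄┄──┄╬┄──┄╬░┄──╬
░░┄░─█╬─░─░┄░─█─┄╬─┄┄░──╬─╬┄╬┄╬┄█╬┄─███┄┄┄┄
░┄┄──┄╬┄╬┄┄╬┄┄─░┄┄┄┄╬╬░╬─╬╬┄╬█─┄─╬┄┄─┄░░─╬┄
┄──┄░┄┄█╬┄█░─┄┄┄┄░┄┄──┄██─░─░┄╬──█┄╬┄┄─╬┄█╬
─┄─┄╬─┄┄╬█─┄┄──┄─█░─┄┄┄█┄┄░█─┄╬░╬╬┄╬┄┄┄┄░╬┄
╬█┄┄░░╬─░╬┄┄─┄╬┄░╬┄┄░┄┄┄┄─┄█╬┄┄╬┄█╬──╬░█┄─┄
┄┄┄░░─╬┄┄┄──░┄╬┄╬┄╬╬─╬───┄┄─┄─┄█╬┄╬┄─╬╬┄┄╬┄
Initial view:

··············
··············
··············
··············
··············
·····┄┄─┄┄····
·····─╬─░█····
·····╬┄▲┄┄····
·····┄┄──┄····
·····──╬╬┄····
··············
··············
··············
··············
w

··············
··············
··············
··············
··············
·····█╬┄┄█····
·····┄┄─┄┄····
·····─╬▲░█····
·····╬┄┄┄┄····
·····┄┄──┄····
·····──╬╬┄····
··············
··············
··············

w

··············
··············
··············
··············
··············
·····█┄╬┄┄····
·····█╬┄┄█····
·····┄┄▲┄┄····
·····─╬─░█····
·····╬┄┄┄┄····
·····┄┄──┄····
·····──╬╬┄····
··············
··············

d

··············
··············
··············
··············
··············
····█┄╬┄┄╬····
····█╬┄┄██····
····┄┄─▲┄╬····
····─╬─░█░····
····╬┄┄┄┄╬····
····┄┄──┄·····
····──╬╬┄·····
··············
··············

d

··············
··············
··············
··············
··············
···█┄╬┄┄╬╬····
···█╬┄┄██┄····
···┄┄─┄▲╬░····
···─╬─░█░█····
···╬┄┄┄┄╬┄····
···┄┄──┄······
···──╬╬┄······
··············
··············

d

··············
··············
··············
··············
··············
··█┄╬┄┄╬╬─····
··█╬┄┄██┄╬····
··┄┄─┄┄▲░╬····
··─╬─░█░█┄····
··╬┄┄┄┄╬┄┄····
··┄┄──┄·······
··──╬╬┄·······
··············
··············

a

··············
··············
··············
··············
··············
···█┄╬┄┄╬╬─···
···█╬┄┄██┄╬···
···┄┄─┄▲╬░╬···
···─╬─░█░█┄···
···╬┄┄┄┄╬┄┄···
···┄┄──┄······
···──╬╬┄······
··············
··············

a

··············
··············
··············
··············
··············
····█┄╬┄┄╬╬─··
····█╬┄┄██┄╬··
····┄┄─▲┄╬░╬··
····─╬─░█░█┄··
····╬┄┄┄┄╬┄┄··
····┄┄──┄·····
····──╬╬┄·····
··············
··············

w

··············
··············
··············
··············
··············
·····┄░█┄┄····
····█┄╬┄┄╬╬─··
····█╬┄▲██┄╬··
····┄┄─┄┄╬░╬··
····─╬─░█░█┄··
····╬┄┄┄┄╬┄┄··
····┄┄──┄·····
····──╬╬┄·····
··············

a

··············
··············
··············
··············
··············
·····┄┄░█┄┄···
·····█┄╬┄┄╬╬─·
·····█╬▲┄██┄╬·
·····┄┄─┄┄╬░╬·
·····─╬─░█░█┄·
·····╬┄┄┄┄╬┄┄·
·····┄┄──┄····
·····──╬╬┄····
··············

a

··············
··············
··············
··············
··············
·····░┄┄░█┄┄··
·····┄█┄╬┄┄╬╬─
·····┄█▲┄┄██┄╬
·····┄┄┄─┄┄╬░╬
·····┄─╬─░█░█┄
······╬┄┄┄┄╬┄┄
······┄┄──┄···
······──╬╬┄···
··············

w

··············
··············
··············
··············
··············
·····┄╬┄┄─····
·····░┄┄░█┄┄··
·····┄█▲╬┄┄╬╬─
·····┄█╬┄┄██┄╬
·····┄┄┄─┄┄╬░╬
·····┄─╬─░█░█┄
······╬┄┄┄┄╬┄┄
······┄┄──┄···
······──╬╬┄···

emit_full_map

┄╬┄┄─····
░┄┄░█┄┄··
┄█▲╬┄┄╬╬─
┄█╬┄┄██┄╬
┄┄┄─┄┄╬░╬
┄─╬─░█░█┄
·╬┄┄┄┄╬┄┄
·┄┄──┄···
·──╬╬┄···

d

··············
··············
··············
··············
··············
····┄╬┄┄─┄····
····░┄┄░█┄┄···
····┄█┄▲┄┄╬╬─·
····┄█╬┄┄██┄╬·
····┄┄┄─┄┄╬░╬·
····┄─╬─░█░█┄·
·····╬┄┄┄┄╬┄┄·
·····┄┄──┄····
·····──╬╬┄····

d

··············
··············
··············
··············
··············
···┄╬┄┄─┄┄····
···░┄┄░█┄┄····
···┄█┄╬▲┄╬╬─··
···┄█╬┄┄██┄╬··
···┄┄┄─┄┄╬░╬··
···┄─╬─░█░█┄··
····╬┄┄┄┄╬┄┄··
····┄┄──┄·····
····──╬╬┄·····

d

··············
··············
··············
··············
··············
··┄╬┄┄─┄┄╬····
··░┄┄░█┄┄┄····
··┄█┄╬┄▲╬╬─···
··┄█╬┄┄██┄╬···
··┄┄┄─┄┄╬░╬···
··┄─╬─░█░█┄···
···╬┄┄┄┄╬┄┄···
···┄┄──┄······
···──╬╬┄······

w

··············
··············
··············
··············
··············
·····─░╬┄╬····
··┄╬┄┄─┄┄╬····
··░┄┄░█▲┄┄····
··┄█┄╬┄┄╬╬─···
··┄█╬┄┄██┄╬···
··┄┄┄─┄┄╬░╬···
··┄─╬─░█░█┄···
···╬┄┄┄┄╬┄┄···
···┄┄──┄······

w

··············
··············
··············
··············
··············
·····╬█╬█─····
·····─░╬┄╬····
··┄╬┄┄─▲┄╬····
··░┄┄░█┄┄┄····
··┄█┄╬┄┄╬╬─···
··┄█╬┄┄██┄╬···
··┄┄┄─┄┄╬░╬···
··┄─╬─░█░█┄···
···╬┄┄┄┄╬┄┄···

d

··············
··············
··············
··············
··············
····╬█╬█─╬····
····─░╬┄╬┄····
·┄╬┄┄─┄▲╬┄····
·░┄┄░█┄┄┄░····
·┄█┄╬┄┄╬╬─····
·┄█╬┄┄██┄╬····
·┄┄┄─┄┄╬░╬····
·┄─╬─░█░█┄····
··╬┄┄┄┄╬┄┄····

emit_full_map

···╬█╬█─╬
···─░╬┄╬┄
┄╬┄┄─┄▲╬┄
░┄┄░█┄┄┄░
┄█┄╬┄┄╬╬─
┄█╬┄┄██┄╬
┄┄┄─┄┄╬░╬
┄─╬─░█░█┄
·╬┄┄┄┄╬┄┄
·┄┄──┄···
·──╬╬┄···


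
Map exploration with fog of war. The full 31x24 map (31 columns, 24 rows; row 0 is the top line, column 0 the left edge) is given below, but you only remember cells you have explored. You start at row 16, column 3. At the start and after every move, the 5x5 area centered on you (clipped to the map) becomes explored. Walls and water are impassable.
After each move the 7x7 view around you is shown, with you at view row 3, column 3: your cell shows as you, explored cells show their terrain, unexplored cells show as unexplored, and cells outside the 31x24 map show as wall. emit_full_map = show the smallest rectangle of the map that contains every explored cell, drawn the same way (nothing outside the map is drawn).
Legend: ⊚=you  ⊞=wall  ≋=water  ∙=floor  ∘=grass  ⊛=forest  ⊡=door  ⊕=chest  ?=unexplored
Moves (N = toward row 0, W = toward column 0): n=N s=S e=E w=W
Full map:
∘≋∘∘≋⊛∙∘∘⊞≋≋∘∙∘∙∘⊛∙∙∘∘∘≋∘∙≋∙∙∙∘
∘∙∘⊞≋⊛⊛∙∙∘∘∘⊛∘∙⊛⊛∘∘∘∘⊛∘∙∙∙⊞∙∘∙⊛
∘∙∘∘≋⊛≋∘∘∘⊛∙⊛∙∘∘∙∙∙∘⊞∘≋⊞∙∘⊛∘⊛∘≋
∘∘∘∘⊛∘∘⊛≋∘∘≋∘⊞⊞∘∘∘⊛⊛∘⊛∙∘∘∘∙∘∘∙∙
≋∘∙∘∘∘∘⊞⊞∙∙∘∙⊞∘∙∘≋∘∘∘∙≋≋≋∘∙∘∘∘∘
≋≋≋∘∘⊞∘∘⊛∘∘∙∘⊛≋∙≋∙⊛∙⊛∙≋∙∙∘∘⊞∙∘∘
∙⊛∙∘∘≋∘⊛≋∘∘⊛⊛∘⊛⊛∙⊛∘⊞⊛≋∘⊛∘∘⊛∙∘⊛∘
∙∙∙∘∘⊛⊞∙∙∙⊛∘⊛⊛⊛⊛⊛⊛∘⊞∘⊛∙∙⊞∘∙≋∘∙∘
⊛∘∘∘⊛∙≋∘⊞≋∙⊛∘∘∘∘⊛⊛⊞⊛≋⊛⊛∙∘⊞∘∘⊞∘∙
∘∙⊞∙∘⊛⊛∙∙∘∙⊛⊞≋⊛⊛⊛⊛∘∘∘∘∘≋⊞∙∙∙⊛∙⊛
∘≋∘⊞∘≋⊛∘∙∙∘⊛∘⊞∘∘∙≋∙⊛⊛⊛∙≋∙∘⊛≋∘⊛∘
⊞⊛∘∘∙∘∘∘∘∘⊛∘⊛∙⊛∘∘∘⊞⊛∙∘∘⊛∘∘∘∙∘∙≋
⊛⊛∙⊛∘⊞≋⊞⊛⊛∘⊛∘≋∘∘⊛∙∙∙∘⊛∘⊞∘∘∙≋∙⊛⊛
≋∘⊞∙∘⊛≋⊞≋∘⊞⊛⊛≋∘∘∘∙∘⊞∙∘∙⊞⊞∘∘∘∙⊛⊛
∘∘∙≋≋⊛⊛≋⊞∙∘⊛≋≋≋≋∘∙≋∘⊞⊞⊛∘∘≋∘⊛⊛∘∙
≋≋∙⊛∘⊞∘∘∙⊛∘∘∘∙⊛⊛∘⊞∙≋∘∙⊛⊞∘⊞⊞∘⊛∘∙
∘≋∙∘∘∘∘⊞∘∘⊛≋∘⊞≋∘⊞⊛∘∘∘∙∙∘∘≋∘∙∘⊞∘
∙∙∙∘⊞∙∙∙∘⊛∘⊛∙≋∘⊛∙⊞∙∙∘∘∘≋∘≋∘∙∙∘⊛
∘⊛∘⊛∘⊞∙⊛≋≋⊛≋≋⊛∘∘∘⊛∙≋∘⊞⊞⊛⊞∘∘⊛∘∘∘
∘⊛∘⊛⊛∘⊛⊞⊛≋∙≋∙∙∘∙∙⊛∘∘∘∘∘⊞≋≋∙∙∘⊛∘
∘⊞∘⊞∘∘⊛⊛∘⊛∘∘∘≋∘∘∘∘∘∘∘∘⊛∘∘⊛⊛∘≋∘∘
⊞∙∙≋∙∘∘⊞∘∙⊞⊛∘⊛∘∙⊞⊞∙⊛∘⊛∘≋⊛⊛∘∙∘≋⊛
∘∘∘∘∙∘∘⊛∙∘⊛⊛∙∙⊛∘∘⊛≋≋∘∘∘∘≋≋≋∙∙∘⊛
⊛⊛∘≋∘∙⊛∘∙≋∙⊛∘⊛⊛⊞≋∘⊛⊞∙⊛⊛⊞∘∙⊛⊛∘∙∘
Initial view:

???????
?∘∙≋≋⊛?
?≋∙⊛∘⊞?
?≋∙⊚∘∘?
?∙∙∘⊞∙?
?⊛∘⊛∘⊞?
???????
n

???????
?∘⊞∙∘⊛?
?∘∙≋≋⊛?
?≋∙⊚∘⊞?
?≋∙∘∘∘?
?∙∙∘⊞∙?
?⊛∘⊛∘⊞?

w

⊞??????
⊞≋∘⊞∙∘⊛
⊞∘∘∙≋≋⊛
⊞≋≋⊚⊛∘⊞
⊞∘≋∙∘∘∘
⊞∙∙∙∘⊞∙
⊞?⊛∘⊛∘⊞

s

⊞≋∘⊞∙∘⊛
⊞∘∘∙≋≋⊛
⊞≋≋∙⊛∘⊞
⊞∘≋⊚∘∘∘
⊞∙∙∙∘⊞∙
⊞∘⊛∘⊛∘⊞
⊞??????

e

≋∘⊞∙∘⊛?
∘∘∙≋≋⊛?
≋≋∙⊛∘⊞?
∘≋∙⊚∘∘?
∙∙∙∘⊞∙?
∘⊛∘⊛∘⊞?
???????

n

???????
≋∘⊞∙∘⊛?
∘∘∙≋≋⊛?
≋≋∙⊚∘⊞?
∘≋∙∘∘∘?
∙∙∙∘⊞∙?
∘⊛∘⊛∘⊞?

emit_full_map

≋∘⊞∙∘⊛
∘∘∙≋≋⊛
≋≋∙⊚∘⊞
∘≋∙∘∘∘
∙∙∙∘⊞∙
∘⊛∘⊛∘⊞

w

⊞??????
⊞≋∘⊞∙∘⊛
⊞∘∘∙≋≋⊛
⊞≋≋⊚⊛∘⊞
⊞∘≋∙∘∘∘
⊞∙∙∙∘⊞∙
⊞∘⊛∘⊛∘⊞

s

⊞≋∘⊞∙∘⊛
⊞∘∘∙≋≋⊛
⊞≋≋∙⊛∘⊞
⊞∘≋⊚∘∘∘
⊞∙∙∙∘⊞∙
⊞∘⊛∘⊛∘⊞
⊞??????

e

≋∘⊞∙∘⊛?
∘∘∙≋≋⊛?
≋≋∙⊛∘⊞?
∘≋∙⊚∘∘?
∙∙∙∘⊞∙?
∘⊛∘⊛∘⊞?
???????

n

???????
≋∘⊞∙∘⊛?
∘∘∙≋≋⊛?
≋≋∙⊚∘⊞?
∘≋∙∘∘∘?
∙∙∙∘⊞∙?
∘⊛∘⊛∘⊞?

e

???????
∘⊞∙∘⊛≋?
∘∙≋≋⊛⊛?
≋∙⊛⊚⊞∘?
≋∙∘∘∘∘?
∙∙∘⊞∙∙?
⊛∘⊛∘⊞??

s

∘⊞∙∘⊛≋?
∘∙≋≋⊛⊛?
≋∙⊛∘⊞∘?
≋∙∘⊚∘∘?
∙∙∘⊞∙∙?
⊛∘⊛∘⊞∙?
???????

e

⊞∙∘⊛≋??
∙≋≋⊛⊛≋?
∙⊛∘⊞∘∘?
∙∘∘⊚∘⊞?
∙∘⊞∙∙∙?
∘⊛∘⊞∙⊛?
???????

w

∘⊞∙∘⊛≋?
∘∙≋≋⊛⊛≋
≋∙⊛∘⊞∘∘
≋∙∘⊚∘∘⊞
∙∙∘⊞∙∙∙
⊛∘⊛∘⊞∙⊛
???????

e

⊞∙∘⊛≋??
∙≋≋⊛⊛≋?
∙⊛∘⊞∘∘?
∙∘∘⊚∘⊞?
∙∘⊞∙∙∙?
∘⊛∘⊞∙⊛?
???????

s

∙≋≋⊛⊛≋?
∙⊛∘⊞∘∘?
∙∘∘∘∘⊞?
∙∘⊞⊚∙∙?
∘⊛∘⊞∙⊛?
?⊛⊛∘⊛⊞?
???????

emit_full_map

≋∘⊞∙∘⊛≋?
∘∘∙≋≋⊛⊛≋
≋≋∙⊛∘⊞∘∘
∘≋∙∘∘∘∘⊞
∙∙∙∘⊞⊚∙∙
∘⊛∘⊛∘⊞∙⊛
???⊛⊛∘⊛⊞

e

≋≋⊛⊛≋??
⊛∘⊞∘∘∙?
∘∘∘∘⊞∘?
∘⊞∙⊚∙∘?
⊛∘⊞∙⊛≋?
⊛⊛∘⊛⊞⊛?
???????

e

≋⊛⊛≋???
∘⊞∘∘∙⊛?
∘∘∘⊞∘∘?
⊞∙∙⊚∘⊛?
∘⊞∙⊛≋≋?
⊛∘⊛⊞⊛≋?
???????

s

∘⊞∘∘∙⊛?
∘∘∘⊞∘∘?
⊞∙∙∙∘⊛?
∘⊞∙⊚≋≋?
⊛∘⊛⊞⊛≋?
?∘⊛⊛∘⊛?
???????

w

⊛∘⊞∘∘∙⊛
∘∘∘∘⊞∘∘
∘⊞∙∙∙∘⊛
⊛∘⊞⊚⊛≋≋
⊛⊛∘⊛⊞⊛≋
?∘∘⊛⊛∘⊛
???????

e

∘⊞∘∘∙⊛?
∘∘∘⊞∘∘?
⊞∙∙∙∘⊛?
∘⊞∙⊚≋≋?
⊛∘⊛⊞⊛≋?
∘∘⊛⊛∘⊛?
???????

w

⊛∘⊞∘∘∙⊛
∘∘∘∘⊞∘∘
∘⊞∙∙∙∘⊛
⊛∘⊞⊚⊛≋≋
⊛⊛∘⊛⊞⊛≋
?∘∘⊛⊛∘⊛
???????

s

∘∘∘∘⊞∘∘
∘⊞∙∙∙∘⊛
⊛∘⊞∙⊛≋≋
⊛⊛∘⊚⊞⊛≋
?∘∘⊛⊛∘⊛
?∙∘∘⊞∘?
???????

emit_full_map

≋∘⊞∙∘⊛≋???
∘∘∙≋≋⊛⊛≋??
≋≋∙⊛∘⊞∘∘∙⊛
∘≋∙∘∘∘∘⊞∘∘
∙∙∙∘⊞∙∙∙∘⊛
∘⊛∘⊛∘⊞∙⊛≋≋
???⊛⊛∘⊚⊞⊛≋
????∘∘⊛⊛∘⊛
????∙∘∘⊞∘?

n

⊛∘⊞∘∘∙⊛
∘∘∘∘⊞∘∘
∘⊞∙∙∙∘⊛
⊛∘⊞⊚⊛≋≋
⊛⊛∘⊛⊞⊛≋
?∘∘⊛⊛∘⊛
?∙∘∘⊞∘?

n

≋≋⊛⊛≋??
⊛∘⊞∘∘∙⊛
∘∘∘∘⊞∘∘
∘⊞∙⊚∙∘⊛
⊛∘⊞∙⊛≋≋
⊛⊛∘⊛⊞⊛≋
?∘∘⊛⊛∘⊛

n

∙∘⊛≋???
≋≋⊛⊛≋⊞?
⊛∘⊞∘∘∙⊛
∘∘∘⊚⊞∘∘
∘⊞∙∙∙∘⊛
⊛∘⊞∙⊛≋≋
⊛⊛∘⊛⊞⊛≋

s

≋≋⊛⊛≋⊞?
⊛∘⊞∘∘∙⊛
∘∘∘∘⊞∘∘
∘⊞∙⊚∙∘⊛
⊛∘⊞∙⊛≋≋
⊛⊛∘⊛⊞⊛≋
?∘∘⊛⊛∘⊛

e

≋⊛⊛≋⊞??
∘⊞∘∘∙⊛?
∘∘∘⊞∘∘?
⊞∙∙⊚∘⊛?
∘⊞∙⊛≋≋?
⊛∘⊛⊞⊛≋?
∘∘⊛⊛∘⊛?

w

≋≋⊛⊛≋⊞?
⊛∘⊞∘∘∙⊛
∘∘∘∘⊞∘∘
∘⊞∙⊚∙∘⊛
⊛∘⊞∙⊛≋≋
⊛⊛∘⊛⊞⊛≋
?∘∘⊛⊛∘⊛

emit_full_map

≋∘⊞∙∘⊛≋???
∘∘∙≋≋⊛⊛≋⊞?
≋≋∙⊛∘⊞∘∘∙⊛
∘≋∙∘∘∘∘⊞∘∘
∙∙∙∘⊞∙⊚∙∘⊛
∘⊛∘⊛∘⊞∙⊛≋≋
???⊛⊛∘⊛⊞⊛≋
????∘∘⊛⊛∘⊛
????∙∘∘⊞∘?


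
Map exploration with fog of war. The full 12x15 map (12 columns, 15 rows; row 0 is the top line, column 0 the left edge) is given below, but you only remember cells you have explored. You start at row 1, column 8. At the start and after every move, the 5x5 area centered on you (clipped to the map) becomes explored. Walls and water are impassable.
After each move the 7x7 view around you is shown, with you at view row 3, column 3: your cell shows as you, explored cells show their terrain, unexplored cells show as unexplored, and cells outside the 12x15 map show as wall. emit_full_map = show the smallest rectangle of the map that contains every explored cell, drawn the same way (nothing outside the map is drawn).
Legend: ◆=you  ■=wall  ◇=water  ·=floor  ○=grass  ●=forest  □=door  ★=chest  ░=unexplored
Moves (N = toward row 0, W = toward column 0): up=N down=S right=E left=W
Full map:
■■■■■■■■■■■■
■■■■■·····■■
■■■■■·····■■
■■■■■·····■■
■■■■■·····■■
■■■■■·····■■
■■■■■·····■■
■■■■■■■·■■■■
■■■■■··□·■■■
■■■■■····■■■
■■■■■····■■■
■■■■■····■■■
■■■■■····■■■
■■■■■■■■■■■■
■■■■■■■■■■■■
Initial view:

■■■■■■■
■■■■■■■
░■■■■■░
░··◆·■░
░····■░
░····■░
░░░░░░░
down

■■■■■■■
░■■■■■░
░····■░
░··◆·■░
░····■░
░····■░
░░░░░░░

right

■■■■■■■
■■■■■■■
····■■■
···◆■■■
····■■■
····■■■
░░░░░░■

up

■■■■■■■
■■■■■■■
■■■■■■■
···◆■■■
····■■■
····■■■
····■■■

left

■■■■■■■
■■■■■■■
░■■■■■■
░··◆·■■
░····■■
░····■■
░····■■

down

■■■■■■■
░■■■■■■
░····■■
░··◆·■■
░····■■
░····■■
░░░░░░░

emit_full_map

■■■■■■
····■■
··◆·■■
····■■
····■■

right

■■■■■■■
■■■■■■■
····■■■
···◆■■■
····■■■
····■■■
░░░░░░■

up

■■■■■■■
■■■■■■■
■■■■■■■
···◆■■■
····■■■
····■■■
····■■■

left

■■■■■■■
■■■■■■■
░■■■■■■
░··◆·■■
░····■■
░····■■
░····■■
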